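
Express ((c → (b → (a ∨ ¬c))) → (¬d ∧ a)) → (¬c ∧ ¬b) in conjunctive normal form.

((c → (b → (a ∨ ¬c))) → (¬d ∧ a)) → (¬c ∧ ¬b)
⇔ ¬((c → (b → (a ∨ ¬c))) → (¬d ∧ a)) ∨ (¬c ∧ ¬b)
⇔ ¬(¬(c → (b → (a ∨ ¬c))) ∨ (¬d ∧ a)) ∨ (¬c ∧ ¬b)
⇔ ¬(¬(¬c ∨ (b → (a ∨ ¬c))) ∨ (¬d ∧ a)) ∨ (¬c ∧ ¬b)
⇔ ¬(¬(¬c ∨ ¬b ∨ a ∨ ¬c) ∨ (¬d ∧ a)) ∨ (¬c ∧ ¬b)
⇔ (¬¬(¬c ∨ ¬b ∨ a ∨ ¬c) ∧ ¬(¬d ∧ a)) ∨ (¬c ∧ ¬b)
⇔ ((¬c ∨ ¬b ∨ a ∨ ¬c) ∧ ¬(¬d ∧ a)) ∨ (¬c ∧ ¬b)
⇔ ((¬c ∨ ¬b ∨ a ∨ ¬c) ∧ (¬¬d ∨ ¬a)) ∨ (¬c ∧ ¬b)
⇔ ((¬c ∨ ¬b ∨ a ∨ ¬c) ∧ (d ∨ ¬a)) ∨ (¬c ∧ ¬b)
⇔ (¬c ∨ ¬b ∨ a ∨ ¬c ∨ ¬c) ∧ (¬c ∨ ¬b ∨ a ∨ ¬c ∨ ¬b) ∧ (d ∨ ¬a ∨ ¬c) ∧ (d ∨ ¬a ∨ ¬b)
⇔ (¬c ∨ ¬b ∨ a) ∧ (d ∨ ¬a ∨ ¬c) ∧ (d ∨ ¬a ∨ ¬b)

(¬c ∨ ¬b ∨ a) ∧ (d ∨ ¬a ∨ ¬c) ∧ (d ∨ ¬a ∨ ¬b)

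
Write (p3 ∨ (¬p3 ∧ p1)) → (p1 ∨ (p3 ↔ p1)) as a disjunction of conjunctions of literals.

(p3 ∨ (¬p3 ∧ p1)) → (p1 ∨ (p3 ↔ p1))
⇔ ¬(p3 ∨ (¬p3 ∧ p1)) ∨ p1 ∨ (p3 ↔ p1)   [eliminate →]
⇔ ¬(p3 ∨ (¬p3 ∧ p1)) ∨ p1 ∨ ((p3 → p1) ∧ (p1 → p3))   [eliminate ↔]
⇔ ¬(p3 ∨ (¬p3 ∧ p1)) ∨ p1 ∨ ((¬p3 ∨ p1) ∧ (p1 → p3))   [eliminate →]
⇔ ¬(p3 ∨ (¬p3 ∧ p1)) ∨ p1 ∨ ((¬p3 ∨ p1) ∧ (¬p1 ∨ p3))   [eliminate →]
⇔ (¬p3 ∧ ¬(¬p3 ∧ p1)) ∨ p1 ∨ ((¬p3 ∨ p1) ∧ (¬p1 ∨ p3))   [De Morgan]
⇔ (¬p3 ∧ (¬¬p3 ∨ ¬p1)) ∨ p1 ∨ ((¬p3 ∨ p1) ∧ (¬p1 ∨ p3))   [De Morgan]
⇔ (¬p3 ∧ (p3 ∨ ¬p1)) ∨ p1 ∨ ((¬p3 ∨ p1) ∧ (¬p1 ∨ p3))   [double negation]
⇔ (¬p3 ∧ p3) ∨ (¬p3 ∧ ¬p1) ∨ p1 ∨ (¬p3 ∧ ¬p1) ∨ (¬p3 ∧ p3) ∨ (p1 ∧ ¬p1) ∨ (p1 ∧ p3)   [distribute ∧ over ∨]
⇔ (¬p3 ∧ ¬p1) ∨ p1   [simplify]

(¬p3 ∧ ¬p1) ∨ p1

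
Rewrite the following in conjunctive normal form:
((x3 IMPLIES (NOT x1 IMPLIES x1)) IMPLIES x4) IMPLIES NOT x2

(NOT x3 OR x1 OR NOT x2) AND (NOT x4 OR NOT x2)

((x3 IMPLIES (NOT x1 IMPLIES x1)) IMPLIES x4) IMPLIES NOT x2
⇔ NOT ((x3 IMPLIES (NOT x1 IMPLIES x1)) IMPLIES x4) OR NOT x2   (eliminate IMPLIES)
⇔ NOT (NOT (x3 IMPLIES (NOT x1 IMPLIES x1)) OR x4) OR NOT x2   (eliminate IMPLIES)
⇔ NOT (NOT (NOT x3 OR (NOT x1 IMPLIES x1)) OR x4) OR NOT x2   (eliminate IMPLIES)
⇔ NOT (NOT (NOT x3 OR NOT NOT x1 OR x1) OR x4) OR NOT x2   (eliminate IMPLIES)
⇔ (NOT NOT (NOT x3 OR NOT NOT x1 OR x1) AND NOT x4) OR NOT x2   (De Morgan)
⇔ ((NOT x3 OR NOT NOT x1 OR x1) AND NOT x4) OR NOT x2   (double negation)
⇔ ((NOT x3 OR x1 OR x1) AND NOT x4) OR NOT x2   (double negation)
⇔ (NOT x3 OR x1 OR x1 OR NOT x2) AND (NOT x4 OR NOT x2)   (distribute OR over AND)
⇔ (NOT x3 OR x1 OR NOT x2) AND (NOT x4 OR NOT x2)   (simplify)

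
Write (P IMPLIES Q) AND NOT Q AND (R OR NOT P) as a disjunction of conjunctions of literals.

(P IMPLIES Q) AND NOT Q AND (R OR NOT P)
⇔ (NOT P OR Q) AND NOT Q AND (R OR NOT P)   (eliminate IMPLIES)
⇔ (NOT P AND NOT Q AND R) OR (NOT P AND NOT Q AND NOT P) OR (Q AND NOT Q AND R) OR (Q AND NOT Q AND NOT P)   (distribute AND over OR)
⇔ NOT P AND NOT Q   (simplify)

NOT P AND NOT Q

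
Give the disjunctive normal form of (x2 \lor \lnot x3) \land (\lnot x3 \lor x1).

(x2 \land x1) \lor \lnot x3

(x2 \lor \lnot x3) \land (\lnot x3 \lor x1)
⇔ (x2 \land \lnot x3) \lor (x2 \land x1) \lor (\lnot x3 \land \lnot x3) \lor (\lnot x3 \land x1)   [distribute \land over \lor]
⇔ (x2 \land x1) \lor \lnot x3   [simplify]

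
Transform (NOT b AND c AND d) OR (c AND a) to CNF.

(NOT b AND c AND d) OR (c AND a)
⇔ (NOT b OR c) AND (NOT b OR a) AND (c OR c) AND (c OR a) AND (d OR c) AND (d OR a)
⇔ (NOT b OR a) AND c AND (d OR a)

(NOT b OR a) AND c AND (d OR a)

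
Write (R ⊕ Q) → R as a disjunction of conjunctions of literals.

(R ⊕ Q) → R
⇔ ¬(R ⊕ Q) ∨ R   [eliminate →]
⇔ ¬((R ∧ ¬Q) ∨ (¬R ∧ Q)) ∨ R   [expand ⊕]
⇔ (¬(R ∧ ¬Q) ∧ ¬(¬R ∧ Q)) ∨ R   [De Morgan]
⇔ ((¬R ∨ ¬¬Q) ∧ ¬(¬R ∧ Q)) ∨ R   [De Morgan]
⇔ ((¬R ∨ Q) ∧ ¬(¬R ∧ Q)) ∨ R   [double negation]
⇔ ((¬R ∨ Q) ∧ (¬¬R ∨ ¬Q)) ∨ R   [De Morgan]
⇔ ((¬R ∨ Q) ∧ (R ∨ ¬Q)) ∨ R   [double negation]
⇔ (¬R ∧ R) ∨ (¬R ∧ ¬Q) ∨ (Q ∧ R) ∨ (Q ∧ ¬Q) ∨ R   [distribute ∧ over ∨]
⇔ (¬R ∧ ¬Q) ∨ R   [simplify]

(¬R ∧ ¬Q) ∨ R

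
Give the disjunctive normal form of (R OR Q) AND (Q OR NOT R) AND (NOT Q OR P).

(R OR Q) AND (Q OR NOT R) AND (NOT Q OR P)
≡ (R AND Q AND NOT Q) OR (R AND Q AND P) OR (R AND NOT R AND NOT Q) OR (R AND NOT R AND P) OR (Q AND Q AND NOT Q) OR (Q AND Q AND P) OR (Q AND NOT R AND NOT Q) OR (Q AND NOT R AND P)   [distribute AND over OR]
≡ Q AND P   [simplify]

Q AND P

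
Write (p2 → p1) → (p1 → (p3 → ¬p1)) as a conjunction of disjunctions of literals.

¬p1 ∨ ¬p3

(p2 → p1) → (p1 → (p3 → ¬p1))
= ¬(p2 → p1) ∨ (p1 → (p3 → ¬p1))   [eliminate →]
= ¬(¬p2 ∨ p1) ∨ (p1 → (p3 → ¬p1))   [eliminate →]
= ¬(¬p2 ∨ p1) ∨ ¬p1 ∨ (p3 → ¬p1)   [eliminate →]
= ¬(¬p2 ∨ p1) ∨ ¬p1 ∨ ¬p3 ∨ ¬p1   [eliminate →]
= (¬¬p2 ∧ ¬p1) ∨ ¬p1 ∨ ¬p3 ∨ ¬p1   [De Morgan]
= (p2 ∧ ¬p1) ∨ ¬p1 ∨ ¬p3 ∨ ¬p1   [double negation]
= (p2 ∨ ¬p1 ∨ ¬p3 ∨ ¬p1) ∧ (¬p1 ∨ ¬p1 ∨ ¬p3 ∨ ¬p1)   [distribute ∨ over ∧]
= ¬p1 ∨ ¬p3   [simplify]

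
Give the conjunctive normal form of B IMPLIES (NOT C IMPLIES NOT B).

NOT B OR C

B IMPLIES (NOT C IMPLIES NOT B)
= NOT B OR (NOT C IMPLIES NOT B)   [eliminate IMPLIES]
= NOT B OR NOT NOT C OR NOT B   [eliminate IMPLIES]
= NOT B OR C OR NOT B   [double negation]
= NOT B OR C   [simplify]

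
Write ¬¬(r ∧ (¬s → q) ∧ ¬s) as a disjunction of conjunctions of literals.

¬¬(r ∧ (¬s → q) ∧ ¬s)
= ¬¬(r ∧ (¬¬s ∨ q) ∧ ¬s)   [eliminate →]
= r ∧ (¬¬s ∨ q) ∧ ¬s   [double negation]
= r ∧ (s ∨ q) ∧ ¬s   [double negation]
= (r ∧ s ∧ ¬s) ∨ (r ∧ q ∧ ¬s)   [distribute ∧ over ∨]
= r ∧ q ∧ ¬s   [simplify]

r ∧ q ∧ ¬s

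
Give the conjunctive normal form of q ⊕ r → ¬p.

(¬q ∨ r ∨ ¬p) ∧ (¬r ∨ q ∨ ¬p)

q ⊕ r → ¬p
≡ ¬(q ⊕ r) ∨ ¬p   (eliminate →)
≡ ¬((q ∨ r) ∧ ¬(q ∧ r)) ∨ ¬p   (expand ⊕)
≡ ¬(q ∨ r) ∨ ¬¬(q ∧ r) ∨ ¬p   (De Morgan)
≡ ¬q ∧ ¬r ∨ ¬¬(q ∧ r) ∨ ¬p   (De Morgan)
≡ ¬q ∧ ¬r ∨ q ∧ r ∨ ¬p   (double negation)
≡ (¬q ∨ q ∨ ¬p) ∧ (¬q ∨ r ∨ ¬p) ∧ (¬r ∨ q ∨ ¬p) ∧ (¬r ∨ r ∨ ¬p)   (distribute ∨ over ∧)
≡ (¬q ∨ r ∨ ¬p) ∧ (¬r ∨ q ∨ ¬p)   (simplify)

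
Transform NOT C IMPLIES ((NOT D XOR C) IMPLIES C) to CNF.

NOT C IMPLIES ((NOT D XOR C) IMPLIES C)
⇔ NOT NOT C OR ((NOT D XOR C) IMPLIES C)   [eliminate IMPLIES]
⇔ NOT NOT C OR NOT (NOT D XOR C) OR C   [eliminate IMPLIES]
⇔ NOT NOT C OR NOT ((NOT D OR C) AND NOT (NOT D AND C)) OR C   [expand XOR]
⇔ C OR NOT ((NOT D OR C) AND NOT (NOT D AND C)) OR C   [double negation]
⇔ C OR NOT (NOT D OR C) OR NOT NOT (NOT D AND C) OR C   [De Morgan]
⇔ C OR (NOT NOT D AND NOT C) OR NOT NOT (NOT D AND C) OR C   [De Morgan]
⇔ C OR (D AND NOT C) OR NOT NOT (NOT D AND C) OR C   [double negation]
⇔ C OR (D AND NOT C) OR (NOT D AND C) OR C   [double negation]
⇔ (C OR D OR NOT D OR C) AND (C OR D OR C OR C) AND (C OR NOT C OR NOT D OR C) AND (C OR NOT C OR C OR C)   [distribute OR over AND]
⇔ C OR D   [simplify]

C OR D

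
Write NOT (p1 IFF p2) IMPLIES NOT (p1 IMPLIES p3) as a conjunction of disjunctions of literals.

NOT (p1 IFF p2) IMPLIES NOT (p1 IMPLIES p3)
= NOT NOT (p1 IFF p2) OR NOT (p1 IMPLIES p3)
= NOT NOT ((p1 IMPLIES p2) AND (p2 IMPLIES p1)) OR NOT (p1 IMPLIES p3)
= NOT NOT ((NOT p1 OR p2) AND (p2 IMPLIES p1)) OR NOT (p1 IMPLIES p3)
= NOT NOT ((NOT p1 OR p2) AND (NOT p2 OR p1)) OR NOT (p1 IMPLIES p3)
= NOT NOT ((NOT p1 OR p2) AND (NOT p2 OR p1)) OR NOT (NOT p1 OR p3)
= ((NOT p1 OR p2) AND (NOT p2 OR p1)) OR NOT (NOT p1 OR p3)
= ((NOT p1 OR p2) AND (NOT p2 OR p1)) OR (NOT NOT p1 AND NOT p3)
= ((NOT p1 OR p2) AND (NOT p2 OR p1)) OR (p1 AND NOT p3)
= (NOT p1 OR p2 OR p1) AND (NOT p1 OR p2 OR NOT p3) AND (NOT p2 OR p1 OR p1) AND (NOT p2 OR p1 OR NOT p3)
= (NOT p1 OR p2 OR NOT p3) AND (NOT p2 OR p1)

(NOT p1 OR p2 OR NOT p3) AND (NOT p2 OR p1)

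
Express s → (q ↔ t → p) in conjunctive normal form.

(¬s ∨ ¬q ∨ ¬t ∨ p) ∧ (¬s ∨ t ∨ q) ∧ (¬s ∨ ¬p ∨ q)

s → (q ↔ t → p)
⇔ ¬s ∨ (q ↔ t → p)   [eliminate →]
⇔ ¬s ∨ (q → (t → p)) ∧ ((t → p) → q)   [eliminate ↔]
⇔ ¬s ∨ (¬q ∨ (t → p)) ∧ ((t → p) → q)   [eliminate →]
⇔ ¬s ∨ (¬q ∨ ¬t ∨ p) ∧ ((t → p) → q)   [eliminate →]
⇔ ¬s ∨ (¬q ∨ ¬t ∨ p) ∧ (¬(t → p) ∨ q)   [eliminate →]
⇔ ¬s ∨ (¬q ∨ ¬t ∨ p) ∧ (¬(¬t ∨ p) ∨ q)   [eliminate →]
⇔ ¬s ∨ (¬q ∨ ¬t ∨ p) ∧ (¬¬t ∧ ¬p ∨ q)   [De Morgan]
⇔ ¬s ∨ (¬q ∨ ¬t ∨ p) ∧ (t ∧ ¬p ∨ q)   [double negation]
⇔ (¬s ∨ ¬q ∨ ¬t ∨ p) ∧ (¬s ∨ t ∨ q) ∧ (¬s ∨ ¬p ∨ q)   [distribute ∨ over ∧]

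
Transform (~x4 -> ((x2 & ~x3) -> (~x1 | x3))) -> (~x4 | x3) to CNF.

(~x4 -> ((x2 & ~x3) -> (~x1 | x3))) -> (~x4 | x3)
= ~(~x4 -> ((x2 & ~x3) -> (~x1 | x3))) | ~x4 | x3
= ~(~~x4 | ((x2 & ~x3) -> (~x1 | x3))) | ~x4 | x3
= ~(~~x4 | ~(x2 & ~x3) | ~x1 | x3) | ~x4 | x3
= (~~~x4 & ~~(x2 & ~x3) & ~~x1 & ~x3) | ~x4 | x3
= (~x4 & ~~(x2 & ~x3) & ~~x1 & ~x3) | ~x4 | x3
= (~x4 & x2 & ~x3 & ~~x1 & ~x3) | ~x4 | x3
= (~x4 & x2 & ~x3 & x1 & ~x3) | ~x4 | x3
= (~x4 | ~x4 | x3) & (x2 | ~x4 | x3) & (~x3 | ~x4 | x3) & (x1 | ~x4 | x3) & (~x3 | ~x4 | x3)
= ~x4 | x3

~x4 | x3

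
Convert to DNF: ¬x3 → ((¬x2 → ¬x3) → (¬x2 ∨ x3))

¬x3 → ((¬x2 → ¬x3) → (¬x2 ∨ x3))
≡ ¬¬x3 ∨ ((¬x2 → ¬x3) → (¬x2 ∨ x3))   — eliminate →
≡ ¬¬x3 ∨ ¬(¬x2 → ¬x3) ∨ ¬x2 ∨ x3   — eliminate →
≡ ¬¬x3 ∨ ¬(¬¬x2 ∨ ¬x3) ∨ ¬x2 ∨ x3   — eliminate →
≡ x3 ∨ ¬(¬¬x2 ∨ ¬x3) ∨ ¬x2 ∨ x3   — double negation
≡ x3 ∨ (¬¬¬x2 ∧ ¬¬x3) ∨ ¬x2 ∨ x3   — De Morgan
≡ x3 ∨ (¬x2 ∧ ¬¬x3) ∨ ¬x2 ∨ x3   — double negation
≡ x3 ∨ (¬x2 ∧ x3) ∨ ¬x2 ∨ x3   — double negation
≡ x3 ∨ ¬x2   — simplify

x3 ∨ ¬x2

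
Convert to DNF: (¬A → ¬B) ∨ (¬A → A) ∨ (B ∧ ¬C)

A ∨ ¬B ∨ (B ∧ ¬C)

(¬A → ¬B) ∨ (¬A → A) ∨ (B ∧ ¬C)
≡ ¬¬A ∨ ¬B ∨ (¬A → A) ∨ (B ∧ ¬C)   [eliminate →]
≡ ¬¬A ∨ ¬B ∨ ¬¬A ∨ A ∨ (B ∧ ¬C)   [eliminate →]
≡ A ∨ ¬B ∨ ¬¬A ∨ A ∨ (B ∧ ¬C)   [double negation]
≡ A ∨ ¬B ∨ A ∨ A ∨ (B ∧ ¬C)   [double negation]
≡ A ∨ ¬B ∨ (B ∧ ¬C)   [simplify]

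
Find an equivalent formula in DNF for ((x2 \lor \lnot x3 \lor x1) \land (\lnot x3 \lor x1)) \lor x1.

((x2 \lor \lnot x3 \lor x1) \land (\lnot x3 \lor x1)) \lor x1
⇔ (x2 \land \lnot x3) \lor (x2 \land x1) \lor (\lnot x3 \land \lnot x3) \lor (\lnot x3 \land x1) \lor (x1 \land \lnot x3) \lor (x1 \land x1) \lor x1   — distribute \land over \lor
⇔ \lnot x3 \lor x1   — simplify

\lnot x3 \lor x1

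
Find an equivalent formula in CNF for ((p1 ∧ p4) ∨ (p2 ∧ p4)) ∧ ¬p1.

(p1 ∨ p2) ∧ p4 ∧ ¬p1

((p1 ∧ p4) ∨ (p2 ∧ p4)) ∧ ¬p1
= (p1 ∨ p2) ∧ (p1 ∨ p4) ∧ (p4 ∨ p2) ∧ (p4 ∨ p4) ∧ ¬p1   [distribute ∨ over ∧]
= (p1 ∨ p2) ∧ p4 ∧ ¬p1   [simplify]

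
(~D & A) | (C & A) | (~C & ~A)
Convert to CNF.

(~D & A) | (C & A) | (~C & ~A)
≡ (~D | C | ~C) & (~D | C | ~A) & (~D | A | ~C) & (~D | A | ~A) & (A | C | ~C) & (A | C | ~A) & (A | A | ~C) & (A | A | ~A)   (distribute | over &)
≡ (~D | C | ~A) & (A | ~C)   (simplify)

(~D | C | ~A) & (A | ~C)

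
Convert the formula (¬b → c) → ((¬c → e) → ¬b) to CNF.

(¬b → c) → ((¬c → e) → ¬b)
≡ ¬(¬b → c) ∨ ((¬c → e) → ¬b)   [eliminate →]
≡ ¬(¬¬b ∨ c) ∨ ((¬c → e) → ¬b)   [eliminate →]
≡ ¬(¬¬b ∨ c) ∨ ¬(¬c → e) ∨ ¬b   [eliminate →]
≡ ¬(¬¬b ∨ c) ∨ ¬(¬¬c ∨ e) ∨ ¬b   [eliminate →]
≡ (¬¬¬b ∧ ¬c) ∨ ¬(¬¬c ∨ e) ∨ ¬b   [De Morgan]
≡ (¬b ∧ ¬c) ∨ ¬(¬¬c ∨ e) ∨ ¬b   [double negation]
≡ (¬b ∧ ¬c) ∨ (¬¬¬c ∧ ¬e) ∨ ¬b   [De Morgan]
≡ (¬b ∧ ¬c) ∨ (¬c ∧ ¬e) ∨ ¬b   [double negation]
≡ (¬b ∨ ¬c ∨ ¬b) ∧ (¬b ∨ ¬e ∨ ¬b) ∧ (¬c ∨ ¬c ∨ ¬b) ∧ (¬c ∨ ¬e ∨ ¬b)   [distribute ∨ over ∧]
≡ (¬b ∨ ¬c) ∧ (¬b ∨ ¬e)   [simplify]

(¬b ∨ ¬c) ∧ (¬b ∨ ¬e)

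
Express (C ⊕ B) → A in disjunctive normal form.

(¬C ∧ ¬B) ∨ (B ∧ C) ∨ A

(C ⊕ B) → A
≡ ¬(C ⊕ B) ∨ A   [eliminate →]
≡ ¬((C ∧ ¬B) ∨ (¬C ∧ B)) ∨ A   [expand ⊕]
≡ (¬(C ∧ ¬B) ∧ ¬(¬C ∧ B)) ∨ A   [De Morgan]
≡ ((¬C ∨ ¬¬B) ∧ ¬(¬C ∧ B)) ∨ A   [De Morgan]
≡ ((¬C ∨ B) ∧ ¬(¬C ∧ B)) ∨ A   [double negation]
≡ ((¬C ∨ B) ∧ (¬¬C ∨ ¬B)) ∨ A   [De Morgan]
≡ ((¬C ∨ B) ∧ (C ∨ ¬B)) ∨ A   [double negation]
≡ (¬C ∧ C) ∨ (¬C ∧ ¬B) ∨ (B ∧ C) ∨ (B ∧ ¬B) ∨ A   [distribute ∧ over ∨]
≡ (¬C ∧ ¬B) ∨ (B ∧ C) ∨ A   [simplify]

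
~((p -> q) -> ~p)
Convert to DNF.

q & p

~((p -> q) -> ~p)
= ~(~(p -> q) | ~p)   [eliminate ->]
= ~(~(~p | q) | ~p)   [eliminate ->]
= ~~(~p | q) & ~~p   [De Morgan]
= (~p | q) & ~~p   [double negation]
= (~p | q) & p   [double negation]
= (~p & p) | (q & p)   [distribute & over |]
= q & p   [simplify]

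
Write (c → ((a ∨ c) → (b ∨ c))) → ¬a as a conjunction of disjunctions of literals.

(c → ((a ∨ c) → (b ∨ c))) → ¬a
⇔ ¬(c → ((a ∨ c) → (b ∨ c))) ∨ ¬a   — eliminate →
⇔ ¬(¬c ∨ ((a ∨ c) → (b ∨ c))) ∨ ¬a   — eliminate →
⇔ ¬(¬c ∨ ¬(a ∨ c) ∨ b ∨ c) ∨ ¬a   — eliminate →
⇔ (¬¬c ∧ ¬¬(a ∨ c) ∧ ¬b ∧ ¬c) ∨ ¬a   — De Morgan
⇔ (c ∧ ¬¬(a ∨ c) ∧ ¬b ∧ ¬c) ∨ ¬a   — double negation
⇔ (c ∧ (a ∨ c) ∧ ¬b ∧ ¬c) ∨ ¬a   — double negation
⇔ (c ∨ ¬a) ∧ (a ∨ c ∨ ¬a) ∧ (¬b ∨ ¬a) ∧ (¬c ∨ ¬a)   — distribute ∨ over ∧
⇔ (c ∨ ¬a) ∧ (¬b ∨ ¬a) ∧ (¬c ∨ ¬a)   — simplify

(c ∨ ¬a) ∧ (¬b ∨ ¬a) ∧ (¬c ∨ ¬a)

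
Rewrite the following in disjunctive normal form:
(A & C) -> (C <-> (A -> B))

~A | ~C | (B & C)

(A & C) -> (C <-> (A -> B))
≡ ~(A & C) | (C <-> (A -> B))   (eliminate ->)
≡ ~(A & C) | ((C -> (A -> B)) & ((A -> B) -> C))   (eliminate <->)
≡ ~(A & C) | ((~C | (A -> B)) & ((A -> B) -> C))   (eliminate ->)
≡ ~(A & C) | ((~C | ~A | B) & ((A -> B) -> C))   (eliminate ->)
≡ ~(A & C) | ((~C | ~A | B) & (~(A -> B) | C))   (eliminate ->)
≡ ~(A & C) | ((~C | ~A | B) & (~(~A | B) | C))   (eliminate ->)
≡ ~A | ~C | ((~C | ~A | B) & (~(~A | B) | C))   (De Morgan)
≡ ~A | ~C | ((~C | ~A | B) & ((~~A & ~B) | C))   (De Morgan)
≡ ~A | ~C | ((~C | ~A | B) & ((A & ~B) | C))   (double negation)
≡ ~A | ~C | (~C & A & ~B) | (~C & C) | (~A & A & ~B) | (~A & C) | (B & A & ~B) | (B & C)   (distribute & over |)
≡ ~A | ~C | (B & C)   (simplify)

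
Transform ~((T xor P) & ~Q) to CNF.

(~T | P | Q) & (~P | T | Q)

~((T xor P) & ~Q)
≡ ~((T | P) & ~(T & P) & ~Q)   [expand xor]
≡ ~(T | P) | ~~(T & P) | ~~Q   [De Morgan]
≡ (~T & ~P) | ~~(T & P) | ~~Q   [De Morgan]
≡ (~T & ~P) | (T & P) | ~~Q   [double negation]
≡ (~T & ~P) | (T & P) | Q   [double negation]
≡ (~T | T | Q) & (~T | P | Q) & (~P | T | Q) & (~P | P | Q)   [distribute | over &]
≡ (~T | P | Q) & (~P | T | Q)   [simplify]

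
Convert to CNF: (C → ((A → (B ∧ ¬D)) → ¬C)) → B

(C → ((A → (B ∧ ¬D)) → ¬C)) → B
⇔ ¬(C → ((A → (B ∧ ¬D)) → ¬C)) ∨ B   [eliminate →]
⇔ ¬(¬C ∨ ((A → (B ∧ ¬D)) → ¬C)) ∨ B   [eliminate →]
⇔ ¬(¬C ∨ ¬(A → (B ∧ ¬D)) ∨ ¬C) ∨ B   [eliminate →]
⇔ ¬(¬C ∨ ¬(¬A ∨ (B ∧ ¬D)) ∨ ¬C) ∨ B   [eliminate →]
⇔ (¬¬C ∧ ¬¬(¬A ∨ (B ∧ ¬D)) ∧ ¬¬C) ∨ B   [De Morgan]
⇔ (C ∧ ¬¬(¬A ∨ (B ∧ ¬D)) ∧ ¬¬C) ∨ B   [double negation]
⇔ (C ∧ (¬A ∨ (B ∧ ¬D)) ∧ ¬¬C) ∨ B   [double negation]
⇔ (C ∧ (¬A ∨ (B ∧ ¬D)) ∧ C) ∨ B   [double negation]
⇔ (C ∨ B) ∧ (¬A ∨ B ∨ B) ∧ (¬A ∨ ¬D ∨ B) ∧ (C ∨ B)   [distribute ∨ over ∧]
⇔ (C ∨ B) ∧ (¬A ∨ B)   [simplify]

(C ∨ B) ∧ (¬A ∨ B)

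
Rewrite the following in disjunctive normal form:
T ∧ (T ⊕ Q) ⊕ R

T ∧ (T ⊕ Q) ⊕ R
≡ T ∧ (T ⊕ Q) ∧ ¬R ∨ ¬(T ∧ (T ⊕ Q)) ∧ R   [expand ⊕]
≡ T ∧ (T ∧ ¬Q ∨ ¬T ∧ Q) ∧ ¬R ∨ ¬(T ∧ (T ⊕ Q)) ∧ R   [expand ⊕]
≡ T ∧ (T ∧ ¬Q ∨ ¬T ∧ Q) ∧ ¬R ∨ ¬(T ∧ (T ∧ ¬Q ∨ ¬T ∧ Q)) ∧ R   [expand ⊕]
≡ T ∧ (T ∧ ¬Q ∨ ¬T ∧ Q) ∧ ¬R ∨ (¬T ∨ ¬(T ∧ ¬Q ∨ ¬T ∧ Q)) ∧ R   [De Morgan]
≡ T ∧ (T ∧ ¬Q ∨ ¬T ∧ Q) ∧ ¬R ∨ (¬T ∨ ¬(T ∧ ¬Q) ∧ ¬(¬T ∧ Q)) ∧ R   [De Morgan]
≡ T ∧ (T ∧ ¬Q ∨ ¬T ∧ Q) ∧ ¬R ∨ (¬T ∨ (¬T ∨ ¬¬Q) ∧ ¬(¬T ∧ Q)) ∧ R   [De Morgan]
≡ T ∧ (T ∧ ¬Q ∨ ¬T ∧ Q) ∧ ¬R ∨ (¬T ∨ (¬T ∨ Q) ∧ ¬(¬T ∧ Q)) ∧ R   [double negation]
≡ T ∧ (T ∧ ¬Q ∨ ¬T ∧ Q) ∧ ¬R ∨ (¬T ∨ (¬T ∨ Q) ∧ (¬¬T ∨ ¬Q)) ∧ R   [De Morgan]
≡ T ∧ (T ∧ ¬Q ∨ ¬T ∧ Q) ∧ ¬R ∨ (¬T ∨ (¬T ∨ Q) ∧ (T ∨ ¬Q)) ∧ R   [double negation]
≡ T ∧ T ∧ ¬Q ∧ ¬R ∨ T ∧ ¬T ∧ Q ∧ ¬R ∨ ¬T ∧ R ∨ ¬T ∧ T ∧ R ∨ ¬T ∧ ¬Q ∧ R ∨ Q ∧ T ∧ R ∨ Q ∧ ¬Q ∧ R   [distribute ∧ over ∨]
≡ T ∧ ¬Q ∧ ¬R ∨ ¬T ∧ R ∨ Q ∧ T ∧ R   [simplify]

T ∧ ¬Q ∧ ¬R ∨ ¬T ∧ R ∨ Q ∧ T ∧ R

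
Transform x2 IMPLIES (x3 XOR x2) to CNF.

NOT x2 OR NOT x3

x2 IMPLIES (x3 XOR x2)
≡ NOT x2 OR (x3 XOR x2)   [eliminate IMPLIES]
≡ NOT x2 OR ((x3 OR x2) AND NOT (x3 AND x2))   [expand XOR]
≡ NOT x2 OR ((x3 OR x2) AND (NOT x3 OR NOT x2))   [De Morgan]
≡ (NOT x2 OR x3 OR x2) AND (NOT x2 OR NOT x3 OR NOT x2)   [distribute OR over AND]
≡ NOT x2 OR NOT x3   [simplify]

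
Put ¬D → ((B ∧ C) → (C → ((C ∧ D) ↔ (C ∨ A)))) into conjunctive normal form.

¬D → ((B ∧ C) → (C → ((C ∧ D) ↔ (C ∨ A))))
⇔ ¬¬D ∨ ((B ∧ C) → (C → ((C ∧ D) ↔ (C ∨ A))))   [eliminate →]
⇔ ¬¬D ∨ ¬(B ∧ C) ∨ (C → ((C ∧ D) ↔ (C ∨ A)))   [eliminate →]
⇔ ¬¬D ∨ ¬(B ∧ C) ∨ ¬C ∨ ((C ∧ D) ↔ (C ∨ A))   [eliminate →]
⇔ ¬¬D ∨ ¬(B ∧ C) ∨ ¬C ∨ (((C ∧ D) → (C ∨ A)) ∧ ((C ∨ A) → (C ∧ D)))   [eliminate ↔]
⇔ ¬¬D ∨ ¬(B ∧ C) ∨ ¬C ∨ ((¬(C ∧ D) ∨ C ∨ A) ∧ ((C ∨ A) → (C ∧ D)))   [eliminate →]
⇔ ¬¬D ∨ ¬(B ∧ C) ∨ ¬C ∨ ((¬(C ∧ D) ∨ C ∨ A) ∧ (¬(C ∨ A) ∨ (C ∧ D)))   [eliminate →]
⇔ D ∨ ¬(B ∧ C) ∨ ¬C ∨ ((¬(C ∧ D) ∨ C ∨ A) ∧ (¬(C ∨ A) ∨ (C ∧ D)))   [double negation]
⇔ D ∨ ¬B ∨ ¬C ∨ ¬C ∨ ((¬(C ∧ D) ∨ C ∨ A) ∧ (¬(C ∨ A) ∨ (C ∧ D)))   [De Morgan]
⇔ D ∨ ¬B ∨ ¬C ∨ ¬C ∨ ((¬C ∨ ¬D ∨ C ∨ A) ∧ (¬(C ∨ A) ∨ (C ∧ D)))   [De Morgan]
⇔ D ∨ ¬B ∨ ¬C ∨ ¬C ∨ ((¬C ∨ ¬D ∨ C ∨ A) ∧ ((¬C ∧ ¬A) ∨ (C ∧ D)))   [De Morgan]
⇔ (D ∨ ¬B ∨ ¬C ∨ ¬C ∨ ¬C ∨ ¬D ∨ C ∨ A) ∧ (D ∨ ¬B ∨ ¬C ∨ ¬C ∨ ¬C ∨ C) ∧ (D ∨ ¬B ∨ ¬C ∨ ¬C ∨ ¬C ∨ D) ∧ (D ∨ ¬B ∨ ¬C ∨ ¬C ∨ ¬A ∨ C) ∧ (D ∨ ¬B ∨ ¬C ∨ ¬C ∨ ¬A ∨ D)   [distribute ∨ over ∧]
⇔ D ∨ ¬B ∨ ¬C   [simplify]

D ∨ ¬B ∨ ¬C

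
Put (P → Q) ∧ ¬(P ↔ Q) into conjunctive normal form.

(¬P ∨ Q) ∧ (P ∨ Q) ∧ (¬Q ∨ ¬P)

(P → Q) ∧ ¬(P ↔ Q)
≡ (¬P ∨ Q) ∧ ¬(P ↔ Q)   — eliminate →
≡ (¬P ∨ Q) ∧ ¬((P → Q) ∧ (Q → P))   — eliminate ↔
≡ (¬P ∨ Q) ∧ ¬((¬P ∨ Q) ∧ (Q → P))   — eliminate →
≡ (¬P ∨ Q) ∧ ¬((¬P ∨ Q) ∧ (¬Q ∨ P))   — eliminate →
≡ (¬P ∨ Q) ∧ (¬(¬P ∨ Q) ∨ ¬(¬Q ∨ P))   — De Morgan
≡ (¬P ∨ Q) ∧ ((¬¬P ∧ ¬Q) ∨ ¬(¬Q ∨ P))   — De Morgan
≡ (¬P ∨ Q) ∧ ((P ∧ ¬Q) ∨ ¬(¬Q ∨ P))   — double negation
≡ (¬P ∨ Q) ∧ ((P ∧ ¬Q) ∨ (¬¬Q ∧ ¬P))   — De Morgan
≡ (¬P ∨ Q) ∧ ((P ∧ ¬Q) ∨ (Q ∧ ¬P))   — double negation
≡ (¬P ∨ Q) ∧ (P ∨ Q) ∧ (P ∨ ¬P) ∧ (¬Q ∨ Q) ∧ (¬Q ∨ ¬P)   — distribute ∨ over ∧
≡ (¬P ∨ Q) ∧ (P ∨ Q) ∧ (¬Q ∨ ¬P)   — simplify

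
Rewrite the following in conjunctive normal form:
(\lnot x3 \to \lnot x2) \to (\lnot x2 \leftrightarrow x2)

(\lnot x3 \to \lnot x2) \to (\lnot x2 \leftrightarrow x2)
≡ \lnot (\lnot x3 \to \lnot x2) \lor (\lnot x2 \leftrightarrow x2)
≡ \lnot (\lnot \lnot x3 \lor \lnot x2) \lor (\lnot x2 \leftrightarrow x2)
≡ \lnot (\lnot \lnot x3 \lor \lnot x2) \lor ((\lnot x2 \to x2) \land (x2 \to \lnot x2))
≡ \lnot (\lnot \lnot x3 \lor \lnot x2) \lor ((\lnot \lnot x2 \lor x2) \land (x2 \to \lnot x2))
≡ \lnot (\lnot \lnot x3 \lor \lnot x2) \lor ((\lnot \lnot x2 \lor x2) \land (\lnot x2 \lor \lnot x2))
≡ (\lnot \lnot \lnot x3 \land \lnot \lnot x2) \lor ((\lnot \lnot x2 \lor x2) \land (\lnot x2 \lor \lnot x2))
≡ (\lnot x3 \land \lnot \lnot x2) \lor ((\lnot \lnot x2 \lor x2) \land (\lnot x2 \lor \lnot x2))
≡ (\lnot x3 \land x2) \lor ((\lnot \lnot x2 \lor x2) \land (\lnot x2 \lor \lnot x2))
≡ (\lnot x3 \land x2) \lor ((x2 \lor x2) \land (\lnot x2 \lor \lnot x2))
≡ (\lnot x3 \lor x2 \lor x2) \land (\lnot x3 \lor \lnot x2 \lor \lnot x2) \land (x2 \lor x2 \lor x2) \land (x2 \lor \lnot x2 \lor \lnot x2)
≡ (\lnot x3 \lor \lnot x2) \land x2

(\lnot x3 \lor \lnot x2) \land x2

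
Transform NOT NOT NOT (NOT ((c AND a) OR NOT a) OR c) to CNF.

(c OR NOT a) AND NOT c

NOT NOT NOT (NOT ((c AND a) OR NOT a) OR c)
≡ NOT (NOT ((c AND a) OR NOT a) OR c)   (double negation)
≡ NOT NOT ((c AND a) OR NOT a) AND NOT c   (De Morgan)
≡ ((c AND a) OR NOT a) AND NOT c   (double negation)
≡ (c OR NOT a) AND (a OR NOT a) AND NOT c   (distribute OR over AND)
≡ (c OR NOT a) AND NOT c   (simplify)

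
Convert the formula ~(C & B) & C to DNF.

~(C & B) & C
= (~C | ~B) & C   [De Morgan]
= (~C & C) | (~B & C)   [distribute & over |]
= ~B & C   [simplify]

~B & C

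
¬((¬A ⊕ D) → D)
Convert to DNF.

¬((¬A ⊕ D) → D)
≡ ¬(¬(¬A ⊕ D) ∨ D)   [eliminate →]
≡ ¬(¬((¬A ∧ ¬D) ∨ (¬¬A ∧ D)) ∨ D)   [expand ⊕]
≡ ¬¬((¬A ∧ ¬D) ∨ (¬¬A ∧ D)) ∧ ¬D   [De Morgan]
≡ ((¬A ∧ ¬D) ∨ (¬¬A ∧ D)) ∧ ¬D   [double negation]
≡ ((¬A ∧ ¬D) ∨ (A ∧ D)) ∧ ¬D   [double negation]
≡ (¬A ∧ ¬D ∧ ¬D) ∨ (A ∧ D ∧ ¬D)   [distribute ∧ over ∨]
≡ ¬A ∧ ¬D   [simplify]

¬A ∧ ¬D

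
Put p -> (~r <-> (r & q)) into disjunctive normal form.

p -> (~r <-> (r & q))
≡ ~p | (~r <-> (r & q))   [eliminate ->]
≡ ~p | ((~r -> (r & q)) & ((r & q) -> ~r))   [eliminate <->]
≡ ~p | ((~~r | (r & q)) & ((r & q) -> ~r))   [eliminate ->]
≡ ~p | ((~~r | (r & q)) & (~(r & q) | ~r))   [eliminate ->]
≡ ~p | ((r | (r & q)) & (~(r & q) | ~r))   [double negation]
≡ ~p | ((r | (r & q)) & (~r | ~q | ~r))   [De Morgan]
≡ ~p | (r & ~r) | (r & ~q) | (r & ~r) | (r & q & ~r) | (r & q & ~q) | (r & q & ~r)   [distribute & over |]
≡ ~p | (r & ~q)   [simplify]

~p | (r & ~q)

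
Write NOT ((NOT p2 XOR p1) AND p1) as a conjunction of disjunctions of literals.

NOT p1 OR NOT p2

NOT ((NOT p2 XOR p1) AND p1)
= NOT ((NOT p2 OR p1) AND NOT (NOT p2 AND p1) AND p1)   (expand XOR)
= NOT (NOT p2 OR p1) OR NOT NOT (NOT p2 AND p1) OR NOT p1   (De Morgan)
= (NOT NOT p2 AND NOT p1) OR NOT NOT (NOT p2 AND p1) OR NOT p1   (De Morgan)
= (p2 AND NOT p1) OR NOT NOT (NOT p2 AND p1) OR NOT p1   (double negation)
= (p2 AND NOT p1) OR (NOT p2 AND p1) OR NOT p1   (double negation)
= (p2 OR NOT p2 OR NOT p1) AND (p2 OR p1 OR NOT p1) AND (NOT p1 OR NOT p2 OR NOT p1) AND (NOT p1 OR p1 OR NOT p1)   (distribute OR over AND)
= NOT p1 OR NOT p2   (simplify)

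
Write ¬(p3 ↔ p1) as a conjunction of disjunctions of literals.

(p3 ∨ p1) ∧ (¬p1 ∨ ¬p3)

¬(p3 ↔ p1)
= ¬((p3 → p1) ∧ (p1 → p3))   [eliminate ↔]
= ¬((¬p3 ∨ p1) ∧ (p1 → p3))   [eliminate →]
= ¬((¬p3 ∨ p1) ∧ (¬p1 ∨ p3))   [eliminate →]
= ¬(¬p3 ∨ p1) ∨ ¬(¬p1 ∨ p3)   [De Morgan]
= (¬¬p3 ∧ ¬p1) ∨ ¬(¬p1 ∨ p3)   [De Morgan]
= (p3 ∧ ¬p1) ∨ ¬(¬p1 ∨ p3)   [double negation]
= (p3 ∧ ¬p1) ∨ (¬¬p1 ∧ ¬p3)   [De Morgan]
= (p3 ∧ ¬p1) ∨ (p1 ∧ ¬p3)   [double negation]
= (p3 ∨ p1) ∧ (p3 ∨ ¬p3) ∧ (¬p1 ∨ p1) ∧ (¬p1 ∨ ¬p3)   [distribute ∨ over ∧]
= (p3 ∨ p1) ∧ (¬p1 ∨ ¬p3)   [simplify]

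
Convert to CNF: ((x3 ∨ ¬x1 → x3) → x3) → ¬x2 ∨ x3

x1 ∨ x3 ∨ ¬x2

((x3 ∨ ¬x1 → x3) → x3) → ¬x2 ∨ x3
≡ ¬((x3 ∨ ¬x1 → x3) → x3) ∨ ¬x2 ∨ x3   (eliminate →)
≡ ¬(¬(x3 ∨ ¬x1 → x3) ∨ x3) ∨ ¬x2 ∨ x3   (eliminate →)
≡ ¬(¬(¬(x3 ∨ ¬x1) ∨ x3) ∨ x3) ∨ ¬x2 ∨ x3   (eliminate →)
≡ ¬¬(¬(x3 ∨ ¬x1) ∨ x3) ∧ ¬x3 ∨ ¬x2 ∨ x3   (De Morgan)
≡ (¬(x3 ∨ ¬x1) ∨ x3) ∧ ¬x3 ∨ ¬x2 ∨ x3   (double negation)
≡ (¬x3 ∧ ¬¬x1 ∨ x3) ∧ ¬x3 ∨ ¬x2 ∨ x3   (De Morgan)
≡ (¬x3 ∧ x1 ∨ x3) ∧ ¬x3 ∨ ¬x2 ∨ x3   (double negation)
≡ (¬x3 ∨ x3 ∨ ¬x2 ∨ x3) ∧ (x1 ∨ x3 ∨ ¬x2 ∨ x3) ∧ (¬x3 ∨ ¬x2 ∨ x3)   (distribute ∨ over ∧)
≡ x1 ∨ x3 ∨ ¬x2   (simplify)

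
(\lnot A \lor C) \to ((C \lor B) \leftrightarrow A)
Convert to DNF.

(A \land \lnot C) \lor (\lnot C \land \lnot B \land \lnot A) \lor (A \land C) \lor (A \land B)

(\lnot A \lor C) \to ((C \lor B) \leftrightarrow A)
⇔ \lnot (\lnot A \lor C) \lor ((C \lor B) \leftrightarrow A)   (eliminate \to)
⇔ \lnot (\lnot A \lor C) \lor (((C \lor B) \to A) \land (A \to (C \lor B)))   (eliminate \leftrightarrow)
⇔ \lnot (\lnot A \lor C) \lor ((\lnot (C \lor B) \lor A) \land (A \to (C \lor B)))   (eliminate \to)
⇔ \lnot (\lnot A \lor C) \lor ((\lnot (C \lor B) \lor A) \land (\lnot A \lor C \lor B))   (eliminate \to)
⇔ (\lnot \lnot A \land \lnot C) \lor ((\lnot (C \lor B) \lor A) \land (\lnot A \lor C \lor B))   (De Morgan)
⇔ (A \land \lnot C) \lor ((\lnot (C \lor B) \lor A) \land (\lnot A \lor C \lor B))   (double negation)
⇔ (A \land \lnot C) \lor (((\lnot C \land \lnot B) \lor A) \land (\lnot A \lor C \lor B))   (De Morgan)
⇔ (A \land \lnot C) \lor (\lnot C \land \lnot B \land \lnot A) \lor (\lnot C \land \lnot B \land C) \lor (\lnot C \land \lnot B \land B) \lor (A \land \lnot A) \lor (A \land C) \lor (A \land B)   (distribute \land over \lor)
⇔ (A \land \lnot C) \lor (\lnot C \land \lnot B \land \lnot A) \lor (A \land C) \lor (A \land B)   (simplify)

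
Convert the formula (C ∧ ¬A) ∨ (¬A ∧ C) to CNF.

(C ∧ ¬A) ∨ (¬A ∧ C)
= (C ∨ ¬A) ∧ (C ∨ C) ∧ (¬A ∨ ¬A) ∧ (¬A ∨ C)   — distribute ∨ over ∧
= C ∧ ¬A   — simplify

C ∧ ¬A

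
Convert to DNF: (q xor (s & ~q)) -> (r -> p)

(q xor (s & ~q)) -> (r -> p)
≡ ~(q xor (s & ~q)) | (r -> p)   (eliminate ->)
≡ ~((q & ~(s & ~q)) | (~q & s & ~q)) | (r -> p)   (expand xor)
≡ ~((q & ~(s & ~q)) | (~q & s & ~q)) | ~r | p   (eliminate ->)
≡ (~(q & ~(s & ~q)) & ~(~q & s & ~q)) | ~r | p   (De Morgan)
≡ ((~q | ~~(s & ~q)) & ~(~q & s & ~q)) | ~r | p   (De Morgan)
≡ ((~q | (s & ~q)) & ~(~q & s & ~q)) | ~r | p   (double negation)
≡ ((~q | (s & ~q)) & (~~q | ~s | ~~q)) | ~r | p   (De Morgan)
≡ ((~q | (s & ~q)) & (q | ~s | ~~q)) | ~r | p   (double negation)
≡ ((~q | (s & ~q)) & (q | ~s | q)) | ~r | p   (double negation)
≡ (~q & q) | (~q & ~s) | (~q & q) | (s & ~q & q) | (s & ~q & ~s) | (s & ~q & q) | ~r | p   (distribute & over |)
≡ (~q & ~s) | ~r | p   (simplify)

(~q & ~s) | ~r | p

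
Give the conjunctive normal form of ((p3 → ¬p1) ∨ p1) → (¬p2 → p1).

((p3 → ¬p1) ∨ p1) → (¬p2 → p1)
⇔ ¬((p3 → ¬p1) ∨ p1) ∨ (¬p2 → p1)   [eliminate →]
⇔ ¬(¬p3 ∨ ¬p1 ∨ p1) ∨ (¬p2 → p1)   [eliminate →]
⇔ ¬(¬p3 ∨ ¬p1 ∨ p1) ∨ ¬¬p2 ∨ p1   [eliminate →]
⇔ (¬¬p3 ∧ ¬¬p1 ∧ ¬p1) ∨ ¬¬p2 ∨ p1   [De Morgan]
⇔ (p3 ∧ ¬¬p1 ∧ ¬p1) ∨ ¬¬p2 ∨ p1   [double negation]
⇔ (p3 ∧ p1 ∧ ¬p1) ∨ ¬¬p2 ∨ p1   [double negation]
⇔ (p3 ∧ p1 ∧ ¬p1) ∨ p2 ∨ p1   [double negation]
⇔ (p3 ∨ p2 ∨ p1) ∧ (p1 ∨ p2 ∨ p1) ∧ (¬p1 ∨ p2 ∨ p1)   [distribute ∨ over ∧]
⇔ p1 ∨ p2   [simplify]

p1 ∨ p2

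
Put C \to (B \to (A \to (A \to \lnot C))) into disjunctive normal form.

C \to (B \to (A \to (A \to \lnot C)))
⇔ \lnot C \lor (B \to (A \to (A \to \lnot C)))   [eliminate \to]
⇔ \lnot C \lor \lnot B \lor (A \to (A \to \lnot C))   [eliminate \to]
⇔ \lnot C \lor \lnot B \lor \lnot A \lor (A \to \lnot C)   [eliminate \to]
⇔ \lnot C \lor \lnot B \lor \lnot A \lor \lnot A \lor \lnot C   [eliminate \to]
⇔ \lnot C \lor \lnot B \lor \lnot A   [simplify]

\lnot C \lor \lnot B \lor \lnot A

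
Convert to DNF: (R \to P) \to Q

(R \to P) \to Q
= \lnot (R \to P) \lor Q   (eliminate \to)
= \lnot (\lnot R \lor P) \lor Q   (eliminate \to)
= (\lnot \lnot R \land \lnot P) \lor Q   (De Morgan)
= (R \land \lnot P) \lor Q   (double negation)

(R \land \lnot P) \lor Q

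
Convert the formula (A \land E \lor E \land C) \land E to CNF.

(A \land E \lor E \land C) \land E
= (A \lor E) \land (A \lor C) \land (E \lor E) \land (E \lor C) \land E
= (A \lor C) \land E

(A \lor C) \land E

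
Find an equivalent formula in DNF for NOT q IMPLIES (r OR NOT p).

q OR r OR NOT p

NOT q IMPLIES (r OR NOT p)
≡ NOT NOT q OR r OR NOT p   (eliminate IMPLIES)
≡ q OR r OR NOT p   (double negation)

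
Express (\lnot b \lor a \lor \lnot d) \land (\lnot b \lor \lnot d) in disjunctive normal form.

\lnot b \lor \lnot d

(\lnot b \lor a \lor \lnot d) \land (\lnot b \lor \lnot d)
= (\lnot b \land \lnot b) \lor (\lnot b \land \lnot d) \lor (a \land \lnot b) \lor (a \land \lnot d) \lor (\lnot d \land \lnot b) \lor (\lnot d \land \lnot d)   [distribute \land over \lor]
= \lnot b \lor \lnot d   [simplify]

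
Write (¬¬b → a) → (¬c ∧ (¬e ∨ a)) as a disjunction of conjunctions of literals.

(b ∧ ¬a) ∨ (¬c ∧ ¬e) ∨ (¬c ∧ a)

(¬¬b → a) → (¬c ∧ (¬e ∨ a))
= ¬(¬¬b → a) ∨ (¬c ∧ (¬e ∨ a))   [eliminate →]
= ¬(¬¬¬b ∨ a) ∨ (¬c ∧ (¬e ∨ a))   [eliminate →]
= (¬¬¬¬b ∧ ¬a) ∨ (¬c ∧ (¬e ∨ a))   [De Morgan]
= (¬¬b ∧ ¬a) ∨ (¬c ∧ (¬e ∨ a))   [double negation]
= (b ∧ ¬a) ∨ (¬c ∧ (¬e ∨ a))   [double negation]
= (b ∧ ¬a) ∨ (¬c ∧ ¬e) ∨ (¬c ∧ a)   [distribute ∧ over ∨]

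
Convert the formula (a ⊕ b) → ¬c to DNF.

(¬a ∧ ¬b) ∨ (b ∧ a) ∨ ¬c

(a ⊕ b) → ¬c
= ¬(a ⊕ b) ∨ ¬c   (eliminate →)
= ¬((a ∧ ¬b) ∨ (¬a ∧ b)) ∨ ¬c   (expand ⊕)
= (¬(a ∧ ¬b) ∧ ¬(¬a ∧ b)) ∨ ¬c   (De Morgan)
= ((¬a ∨ ¬¬b) ∧ ¬(¬a ∧ b)) ∨ ¬c   (De Morgan)
= ((¬a ∨ b) ∧ ¬(¬a ∧ b)) ∨ ¬c   (double negation)
= ((¬a ∨ b) ∧ (¬¬a ∨ ¬b)) ∨ ¬c   (De Morgan)
= ((¬a ∨ b) ∧ (a ∨ ¬b)) ∨ ¬c   (double negation)
= (¬a ∧ a) ∨ (¬a ∧ ¬b) ∨ (b ∧ a) ∨ (b ∧ ¬b) ∨ ¬c   (distribute ∧ over ∨)
= (¬a ∧ ¬b) ∨ (b ∧ a) ∨ ¬c   (simplify)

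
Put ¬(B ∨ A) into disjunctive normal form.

¬(B ∨ A)
≡ ¬B ∧ ¬A   — De Morgan

¬B ∧ ¬A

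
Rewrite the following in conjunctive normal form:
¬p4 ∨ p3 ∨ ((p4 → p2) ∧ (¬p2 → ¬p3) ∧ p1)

¬p4 ∨ p3 ∨ ((p4 → p2) ∧ (¬p2 → ¬p3) ∧ p1)
≡ ¬p4 ∨ p3 ∨ ((¬p4 ∨ p2) ∧ (¬p2 → ¬p3) ∧ p1)   — eliminate →
≡ ¬p4 ∨ p3 ∨ ((¬p4 ∨ p2) ∧ (¬¬p2 ∨ ¬p3) ∧ p1)   — eliminate →
≡ ¬p4 ∨ p3 ∨ ((¬p4 ∨ p2) ∧ (p2 ∨ ¬p3) ∧ p1)   — double negation
≡ (¬p4 ∨ p3 ∨ ¬p4 ∨ p2) ∧ (¬p4 ∨ p3 ∨ p2 ∨ ¬p3) ∧ (¬p4 ∨ p3 ∨ p1)   — distribute ∨ over ∧
≡ (¬p4 ∨ p3 ∨ p2) ∧ (¬p4 ∨ p3 ∨ p1)   — simplify

(¬p4 ∨ p3 ∨ p2) ∧ (¬p4 ∨ p3 ∨ p1)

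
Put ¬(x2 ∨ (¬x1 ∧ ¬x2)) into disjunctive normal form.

¬(x2 ∨ (¬x1 ∧ ¬x2))
≡ ¬x2 ∧ ¬(¬x1 ∧ ¬x2)
≡ ¬x2 ∧ (¬¬x1 ∨ ¬¬x2)
≡ ¬x2 ∧ (x1 ∨ ¬¬x2)
≡ ¬x2 ∧ (x1 ∨ x2)
≡ (¬x2 ∧ x1) ∨ (¬x2 ∧ x2)
≡ ¬x2 ∧ x1

¬x2 ∧ x1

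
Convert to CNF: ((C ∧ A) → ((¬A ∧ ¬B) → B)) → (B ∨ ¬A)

¬A ∨ B

((C ∧ A) → ((¬A ∧ ¬B) → B)) → (B ∨ ¬A)
= ¬((C ∧ A) → ((¬A ∧ ¬B) → B)) ∨ B ∨ ¬A   — eliminate →
= ¬(¬(C ∧ A) ∨ ((¬A ∧ ¬B) → B)) ∨ B ∨ ¬A   — eliminate →
= ¬(¬(C ∧ A) ∨ ¬(¬A ∧ ¬B) ∨ B) ∨ B ∨ ¬A   — eliminate →
= (¬¬(C ∧ A) ∧ ¬¬(¬A ∧ ¬B) ∧ ¬B) ∨ B ∨ ¬A   — De Morgan
= (C ∧ A ∧ ¬¬(¬A ∧ ¬B) ∧ ¬B) ∨ B ∨ ¬A   — double negation
= (C ∧ A ∧ ¬A ∧ ¬B ∧ ¬B) ∨ B ∨ ¬A   — double negation
= (C ∨ B ∨ ¬A) ∧ (A ∨ B ∨ ¬A) ∧ (¬A ∨ B ∨ ¬A) ∧ (¬B ∨ B ∨ ¬A) ∧ (¬B ∨ B ∨ ¬A)   — distribute ∨ over ∧
= ¬A ∨ B   — simplify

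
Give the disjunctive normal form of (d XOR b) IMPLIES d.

(NOT d AND NOT b) OR d

(d XOR b) IMPLIES d
⇔ NOT (d XOR b) OR d   [eliminate IMPLIES]
⇔ NOT ((d AND NOT b) OR (NOT d AND b)) OR d   [expand XOR]
⇔ (NOT (d AND NOT b) AND NOT (NOT d AND b)) OR d   [De Morgan]
⇔ ((NOT d OR NOT NOT b) AND NOT (NOT d AND b)) OR d   [De Morgan]
⇔ ((NOT d OR b) AND NOT (NOT d AND b)) OR d   [double negation]
⇔ ((NOT d OR b) AND (NOT NOT d OR NOT b)) OR d   [De Morgan]
⇔ ((NOT d OR b) AND (d OR NOT b)) OR d   [double negation]
⇔ (NOT d AND d) OR (NOT d AND NOT b) OR (b AND d) OR (b AND NOT b) OR d   [distribute AND over OR]
⇔ (NOT d AND NOT b) OR d   [simplify]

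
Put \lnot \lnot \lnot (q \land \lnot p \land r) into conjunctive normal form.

\lnot q \lor p \lor \lnot r

\lnot \lnot \lnot (q \land \lnot p \land r)
= \lnot (q \land \lnot p \land r)
= \lnot q \lor \lnot \lnot p \lor \lnot r
= \lnot q \lor p \lor \lnot r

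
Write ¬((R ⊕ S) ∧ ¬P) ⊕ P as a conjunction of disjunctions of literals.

(¬R ∨ S ∨ P) ∧ (¬S ∨ R ∨ P) ∧ ¬P

¬((R ⊕ S) ∧ ¬P) ⊕ P
≡ (¬((R ⊕ S) ∧ ¬P) ∨ P) ∧ ¬(¬((R ⊕ S) ∧ ¬P) ∧ P)   (expand ⊕)
≡ (¬((R ∨ S) ∧ ¬(R ∧ S) ∧ ¬P) ∨ P) ∧ ¬(¬((R ⊕ S) ∧ ¬P) ∧ P)   (expand ⊕)
≡ (¬((R ∨ S) ∧ ¬(R ∧ S) ∧ ¬P) ∨ P) ∧ ¬(¬((R ∨ S) ∧ ¬(R ∧ S) ∧ ¬P) ∧ P)   (expand ⊕)
≡ (¬(R ∨ S) ∨ ¬¬(R ∧ S) ∨ ¬¬P ∨ P) ∧ ¬(¬((R ∨ S) ∧ ¬(R ∧ S) ∧ ¬P) ∧ P)   (De Morgan)
≡ ((¬R ∧ ¬S) ∨ ¬¬(R ∧ S) ∨ ¬¬P ∨ P) ∧ ¬(¬((R ∨ S) ∧ ¬(R ∧ S) ∧ ¬P) ∧ P)   (De Morgan)
≡ ((¬R ∧ ¬S) ∨ (R ∧ S) ∨ ¬¬P ∨ P) ∧ ¬(¬((R ∨ S) ∧ ¬(R ∧ S) ∧ ¬P) ∧ P)   (double negation)
≡ ((¬R ∧ ¬S) ∨ (R ∧ S) ∨ P ∨ P) ∧ ¬(¬((R ∨ S) ∧ ¬(R ∧ S) ∧ ¬P) ∧ P)   (double negation)
≡ ((¬R ∧ ¬S) ∨ (R ∧ S) ∨ P ∨ P) ∧ (¬¬((R ∨ S) ∧ ¬(R ∧ S) ∧ ¬P) ∨ ¬P)   (De Morgan)
≡ ((¬R ∧ ¬S) ∨ (R ∧ S) ∨ P ∨ P) ∧ (((R ∨ S) ∧ ¬(R ∧ S) ∧ ¬P) ∨ ¬P)   (double negation)
≡ ((¬R ∧ ¬S) ∨ (R ∧ S) ∨ P ∨ P) ∧ (((R ∨ S) ∧ (¬R ∨ ¬S) ∧ ¬P) ∨ ¬P)   (De Morgan)
≡ (¬R ∨ R ∨ P ∨ P) ∧ (¬R ∨ S ∨ P ∨ P) ∧ (¬S ∨ R ∨ P ∨ P) ∧ (¬S ∨ S ∨ P ∨ P) ∧ (R ∨ S ∨ ¬P) ∧ (¬R ∨ ¬S ∨ ¬P) ∧ (¬P ∨ ¬P)   (distribute ∨ over ∧)
≡ (¬R ∨ S ∨ P) ∧ (¬S ∨ R ∨ P) ∧ ¬P   (simplify)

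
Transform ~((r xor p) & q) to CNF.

~((r xor p) & q)
= ~((r | p) & ~(r & p) & q)   [expand xor]
= ~(r | p) | ~~(r & p) | ~q   [De Morgan]
= (~r & ~p) | ~~(r & p) | ~q   [De Morgan]
= (~r & ~p) | (r & p) | ~q   [double negation]
= (~r | r | ~q) & (~r | p | ~q) & (~p | r | ~q) & (~p | p | ~q)   [distribute | over &]
= (~r | p | ~q) & (~p | r | ~q)   [simplify]

(~r | p | ~q) & (~p | r | ~q)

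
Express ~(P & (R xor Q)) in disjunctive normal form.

~P | (~R & ~Q) | (Q & R)

~(P & (R xor Q))
= ~(P & ((R & ~Q) | (~R & Q)))   [expand xor]
= ~P | ~((R & ~Q) | (~R & Q))   [De Morgan]
= ~P | (~(R & ~Q) & ~(~R & Q))   [De Morgan]
= ~P | ((~R | ~~Q) & ~(~R & Q))   [De Morgan]
= ~P | ((~R | Q) & ~(~R & Q))   [double negation]
= ~P | ((~R | Q) & (~~R | ~Q))   [De Morgan]
= ~P | ((~R | Q) & (R | ~Q))   [double negation]
= ~P | (~R & R) | (~R & ~Q) | (Q & R) | (Q & ~Q)   [distribute & over |]
= ~P | (~R & ~Q) | (Q & R)   [simplify]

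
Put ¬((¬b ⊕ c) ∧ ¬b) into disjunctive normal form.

c ∧ ¬b ∨ b

¬((¬b ⊕ c) ∧ ¬b)
= ¬((¬b ∧ ¬c ∨ ¬¬b ∧ c) ∧ ¬b)   [expand ⊕]
= ¬(¬b ∧ ¬c ∨ ¬¬b ∧ c) ∨ ¬¬b   [De Morgan]
= ¬(¬b ∧ ¬c) ∧ ¬(¬¬b ∧ c) ∨ ¬¬b   [De Morgan]
= (¬¬b ∨ ¬¬c) ∧ ¬(¬¬b ∧ c) ∨ ¬¬b   [De Morgan]
= (b ∨ ¬¬c) ∧ ¬(¬¬b ∧ c) ∨ ¬¬b   [double negation]
= (b ∨ c) ∧ ¬(¬¬b ∧ c) ∨ ¬¬b   [double negation]
= (b ∨ c) ∧ (¬¬¬b ∨ ¬c) ∨ ¬¬b   [De Morgan]
= (b ∨ c) ∧ (¬b ∨ ¬c) ∨ ¬¬b   [double negation]
= (b ∨ c) ∧ (¬b ∨ ¬c) ∨ b   [double negation]
= b ∧ ¬b ∨ b ∧ ¬c ∨ c ∧ ¬b ∨ c ∧ ¬c ∨ b   [distribute ∧ over ∨]
= c ∧ ¬b ∨ b   [simplify]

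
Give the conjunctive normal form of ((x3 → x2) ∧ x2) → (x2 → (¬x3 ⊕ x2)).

x3 ∨ ¬x2

((x3 → x2) ∧ x2) → (x2 → (¬x3 ⊕ x2))
≡ ¬((x3 → x2) ∧ x2) ∨ (x2 → (¬x3 ⊕ x2))   [eliminate →]
≡ ¬((¬x3 ∨ x2) ∧ x2) ∨ (x2 → (¬x3 ⊕ x2))   [eliminate →]
≡ ¬((¬x3 ∨ x2) ∧ x2) ∨ ¬x2 ∨ (¬x3 ⊕ x2)   [eliminate →]
≡ ¬((¬x3 ∨ x2) ∧ x2) ∨ ¬x2 ∨ ((¬x3 ∨ x2) ∧ ¬(¬x3 ∧ x2))   [expand ⊕]
≡ ¬(¬x3 ∨ x2) ∨ ¬x2 ∨ ¬x2 ∨ ((¬x3 ∨ x2) ∧ ¬(¬x3 ∧ x2))   [De Morgan]
≡ (¬¬x3 ∧ ¬x2) ∨ ¬x2 ∨ ¬x2 ∨ ((¬x3 ∨ x2) ∧ ¬(¬x3 ∧ x2))   [De Morgan]
≡ (x3 ∧ ¬x2) ∨ ¬x2 ∨ ¬x2 ∨ ((¬x3 ∨ x2) ∧ ¬(¬x3 ∧ x2))   [double negation]
≡ (x3 ∧ ¬x2) ∨ ¬x2 ∨ ¬x2 ∨ ((¬x3 ∨ x2) ∧ (¬¬x3 ∨ ¬x2))   [De Morgan]
≡ (x3 ∧ ¬x2) ∨ ¬x2 ∨ ¬x2 ∨ ((¬x3 ∨ x2) ∧ (x3 ∨ ¬x2))   [double negation]
≡ (x3 ∨ ¬x2 ∨ ¬x2 ∨ ¬x3 ∨ x2) ∧ (x3 ∨ ¬x2 ∨ ¬x2 ∨ x3 ∨ ¬x2) ∧ (¬x2 ∨ ¬x2 ∨ ¬x2 ∨ ¬x3 ∨ x2) ∧ (¬x2 ∨ ¬x2 ∨ ¬x2 ∨ x3 ∨ ¬x2)   [distribute ∨ over ∧]
≡ x3 ∨ ¬x2   [simplify]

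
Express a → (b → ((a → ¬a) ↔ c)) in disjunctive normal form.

¬a ∨ ¬b ∨ (a ∧ ¬c)

a → (b → ((a → ¬a) ↔ c))
≡ ¬a ∨ (b → ((a → ¬a) ↔ c))   [eliminate →]
≡ ¬a ∨ ¬b ∨ ((a → ¬a) ↔ c)   [eliminate →]
≡ ¬a ∨ ¬b ∨ (((a → ¬a) → c) ∧ (c → (a → ¬a)))   [eliminate ↔]
≡ ¬a ∨ ¬b ∨ ((¬(a → ¬a) ∨ c) ∧ (c → (a → ¬a)))   [eliminate →]
≡ ¬a ∨ ¬b ∨ ((¬(¬a ∨ ¬a) ∨ c) ∧ (c → (a → ¬a)))   [eliminate →]
≡ ¬a ∨ ¬b ∨ ((¬(¬a ∨ ¬a) ∨ c) ∧ (¬c ∨ (a → ¬a)))   [eliminate →]
≡ ¬a ∨ ¬b ∨ ((¬(¬a ∨ ¬a) ∨ c) ∧ (¬c ∨ ¬a ∨ ¬a))   [eliminate →]
≡ ¬a ∨ ¬b ∨ (((¬¬a ∧ ¬¬a) ∨ c) ∧ (¬c ∨ ¬a ∨ ¬a))   [De Morgan]
≡ ¬a ∨ ¬b ∨ (((a ∧ ¬¬a) ∨ c) ∧ (¬c ∨ ¬a ∨ ¬a))   [double negation]
≡ ¬a ∨ ¬b ∨ (((a ∧ a) ∨ c) ∧ (¬c ∨ ¬a ∨ ¬a))   [double negation]
≡ ¬a ∨ ¬b ∨ (a ∧ a ∧ ¬c) ∨ (a ∧ a ∧ ¬a) ∨ (a ∧ a ∧ ¬a) ∨ (c ∧ ¬c) ∨ (c ∧ ¬a) ∨ (c ∧ ¬a)   [distribute ∧ over ∨]
≡ ¬a ∨ ¬b ∨ (a ∧ ¬c)   [simplify]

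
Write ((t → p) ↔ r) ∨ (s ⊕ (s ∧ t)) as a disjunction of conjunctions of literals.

(t ∧ ¬p ∧ ¬r) ∨ (r ∧ ¬t) ∨ (r ∧ p) ∨ (s ∧ ¬t)

((t → p) ↔ r) ∨ (s ⊕ (s ∧ t))
≡ (((t → p) → r) ∧ (r → (t → p))) ∨ (s ⊕ (s ∧ t))   (eliminate ↔)
≡ ((¬(t → p) ∨ r) ∧ (r → (t → p))) ∨ (s ⊕ (s ∧ t))   (eliminate →)
≡ ((¬(¬t ∨ p) ∨ r) ∧ (r → (t → p))) ∨ (s ⊕ (s ∧ t))   (eliminate →)
≡ ((¬(¬t ∨ p) ∨ r) ∧ (¬r ∨ (t → p))) ∨ (s ⊕ (s ∧ t))   (eliminate →)
≡ ((¬(¬t ∨ p) ∨ r) ∧ (¬r ∨ ¬t ∨ p)) ∨ (s ⊕ (s ∧ t))   (eliminate →)
≡ ((¬(¬t ∨ p) ∨ r) ∧ (¬r ∨ ¬t ∨ p)) ∨ (s ∧ ¬(s ∧ t)) ∨ (¬s ∧ s ∧ t)   (expand ⊕)
≡ (((¬¬t ∧ ¬p) ∨ r) ∧ (¬r ∨ ¬t ∨ p)) ∨ (s ∧ ¬(s ∧ t)) ∨ (¬s ∧ s ∧ t)   (De Morgan)
≡ (((t ∧ ¬p) ∨ r) ∧ (¬r ∨ ¬t ∨ p)) ∨ (s ∧ ¬(s ∧ t)) ∨ (¬s ∧ s ∧ t)   (double negation)
≡ (((t ∧ ¬p) ∨ r) ∧ (¬r ∨ ¬t ∨ p)) ∨ (s ∧ (¬s ∨ ¬t)) ∨ (¬s ∧ s ∧ t)   (De Morgan)
≡ (t ∧ ¬p ∧ ¬r) ∨ (t ∧ ¬p ∧ ¬t) ∨ (t ∧ ¬p ∧ p) ∨ (r ∧ ¬r) ∨ (r ∧ ¬t) ∨ (r ∧ p) ∨ (s ∧ ¬s) ∨ (s ∧ ¬t) ∨ (¬s ∧ s ∧ t)   (distribute ∧ over ∨)
≡ (t ∧ ¬p ∧ ¬r) ∨ (r ∧ ¬t) ∨ (r ∧ p) ∨ (s ∧ ¬t)   (simplify)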